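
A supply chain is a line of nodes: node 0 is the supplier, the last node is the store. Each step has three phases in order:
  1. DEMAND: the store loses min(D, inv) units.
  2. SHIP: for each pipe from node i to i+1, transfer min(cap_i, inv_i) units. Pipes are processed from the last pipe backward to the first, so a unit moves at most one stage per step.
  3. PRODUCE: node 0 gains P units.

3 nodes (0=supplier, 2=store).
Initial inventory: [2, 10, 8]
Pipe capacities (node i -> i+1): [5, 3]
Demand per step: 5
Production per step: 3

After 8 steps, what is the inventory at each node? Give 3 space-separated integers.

Step 1: demand=5,sold=5 ship[1->2]=3 ship[0->1]=2 prod=3 -> inv=[3 9 6]
Step 2: demand=5,sold=5 ship[1->2]=3 ship[0->1]=3 prod=3 -> inv=[3 9 4]
Step 3: demand=5,sold=4 ship[1->2]=3 ship[0->1]=3 prod=3 -> inv=[3 9 3]
Step 4: demand=5,sold=3 ship[1->2]=3 ship[0->1]=3 prod=3 -> inv=[3 9 3]
Step 5: demand=5,sold=3 ship[1->2]=3 ship[0->1]=3 prod=3 -> inv=[3 9 3]
Step 6: demand=5,sold=3 ship[1->2]=3 ship[0->1]=3 prod=3 -> inv=[3 9 3]
Step 7: demand=5,sold=3 ship[1->2]=3 ship[0->1]=3 prod=3 -> inv=[3 9 3]
Step 8: demand=5,sold=3 ship[1->2]=3 ship[0->1]=3 prod=3 -> inv=[3 9 3]

3 9 3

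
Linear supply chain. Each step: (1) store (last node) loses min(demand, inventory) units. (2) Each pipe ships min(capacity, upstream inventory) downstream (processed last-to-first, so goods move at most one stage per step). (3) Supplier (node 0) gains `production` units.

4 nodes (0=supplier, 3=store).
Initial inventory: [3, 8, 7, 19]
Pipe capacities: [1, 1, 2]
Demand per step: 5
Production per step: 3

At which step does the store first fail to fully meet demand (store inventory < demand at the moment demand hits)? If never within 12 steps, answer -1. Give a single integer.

Step 1: demand=5,sold=5 ship[2->3]=2 ship[1->2]=1 ship[0->1]=1 prod=3 -> [5 8 6 16]
Step 2: demand=5,sold=5 ship[2->3]=2 ship[1->2]=1 ship[0->1]=1 prod=3 -> [7 8 5 13]
Step 3: demand=5,sold=5 ship[2->3]=2 ship[1->2]=1 ship[0->1]=1 prod=3 -> [9 8 4 10]
Step 4: demand=5,sold=5 ship[2->3]=2 ship[1->2]=1 ship[0->1]=1 prod=3 -> [11 8 3 7]
Step 5: demand=5,sold=5 ship[2->3]=2 ship[1->2]=1 ship[0->1]=1 prod=3 -> [13 8 2 4]
Step 6: demand=5,sold=4 ship[2->3]=2 ship[1->2]=1 ship[0->1]=1 prod=3 -> [15 8 1 2]
Step 7: demand=5,sold=2 ship[2->3]=1 ship[1->2]=1 ship[0->1]=1 prod=3 -> [17 8 1 1]
Step 8: demand=5,sold=1 ship[2->3]=1 ship[1->2]=1 ship[0->1]=1 prod=3 -> [19 8 1 1]
Step 9: demand=5,sold=1 ship[2->3]=1 ship[1->2]=1 ship[0->1]=1 prod=3 -> [21 8 1 1]
Step 10: demand=5,sold=1 ship[2->3]=1 ship[1->2]=1 ship[0->1]=1 prod=3 -> [23 8 1 1]
Step 11: demand=5,sold=1 ship[2->3]=1 ship[1->2]=1 ship[0->1]=1 prod=3 -> [25 8 1 1]
Step 12: demand=5,sold=1 ship[2->3]=1 ship[1->2]=1 ship[0->1]=1 prod=3 -> [27 8 1 1]
First stockout at step 6

6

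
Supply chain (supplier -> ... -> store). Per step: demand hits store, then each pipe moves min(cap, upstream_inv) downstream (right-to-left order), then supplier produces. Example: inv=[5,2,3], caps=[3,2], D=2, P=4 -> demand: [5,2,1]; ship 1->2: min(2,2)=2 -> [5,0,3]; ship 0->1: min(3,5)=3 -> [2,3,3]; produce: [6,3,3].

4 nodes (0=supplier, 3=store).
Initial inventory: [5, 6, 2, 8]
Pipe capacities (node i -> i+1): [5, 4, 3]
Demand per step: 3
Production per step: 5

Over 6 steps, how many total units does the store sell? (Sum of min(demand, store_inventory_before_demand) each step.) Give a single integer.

Step 1: sold=3 (running total=3) -> [5 7 4 7]
Step 2: sold=3 (running total=6) -> [5 8 5 7]
Step 3: sold=3 (running total=9) -> [5 9 6 7]
Step 4: sold=3 (running total=12) -> [5 10 7 7]
Step 5: sold=3 (running total=15) -> [5 11 8 7]
Step 6: sold=3 (running total=18) -> [5 12 9 7]

Answer: 18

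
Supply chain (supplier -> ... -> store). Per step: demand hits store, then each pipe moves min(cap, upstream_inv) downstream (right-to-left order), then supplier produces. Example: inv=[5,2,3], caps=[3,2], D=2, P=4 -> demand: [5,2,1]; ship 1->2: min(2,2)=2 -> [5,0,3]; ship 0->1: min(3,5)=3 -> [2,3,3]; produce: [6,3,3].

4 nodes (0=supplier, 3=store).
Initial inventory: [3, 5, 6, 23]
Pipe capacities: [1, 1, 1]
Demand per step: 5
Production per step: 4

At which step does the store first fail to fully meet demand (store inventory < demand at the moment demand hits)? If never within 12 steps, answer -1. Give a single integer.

Step 1: demand=5,sold=5 ship[2->3]=1 ship[1->2]=1 ship[0->1]=1 prod=4 -> [6 5 6 19]
Step 2: demand=5,sold=5 ship[2->3]=1 ship[1->2]=1 ship[0->1]=1 prod=4 -> [9 5 6 15]
Step 3: demand=5,sold=5 ship[2->3]=1 ship[1->2]=1 ship[0->1]=1 prod=4 -> [12 5 6 11]
Step 4: demand=5,sold=5 ship[2->3]=1 ship[1->2]=1 ship[0->1]=1 prod=4 -> [15 5 6 7]
Step 5: demand=5,sold=5 ship[2->3]=1 ship[1->2]=1 ship[0->1]=1 prod=4 -> [18 5 6 3]
Step 6: demand=5,sold=3 ship[2->3]=1 ship[1->2]=1 ship[0->1]=1 prod=4 -> [21 5 6 1]
Step 7: demand=5,sold=1 ship[2->3]=1 ship[1->2]=1 ship[0->1]=1 prod=4 -> [24 5 6 1]
Step 8: demand=5,sold=1 ship[2->3]=1 ship[1->2]=1 ship[0->1]=1 prod=4 -> [27 5 6 1]
Step 9: demand=5,sold=1 ship[2->3]=1 ship[1->2]=1 ship[0->1]=1 prod=4 -> [30 5 6 1]
Step 10: demand=5,sold=1 ship[2->3]=1 ship[1->2]=1 ship[0->1]=1 prod=4 -> [33 5 6 1]
Step 11: demand=5,sold=1 ship[2->3]=1 ship[1->2]=1 ship[0->1]=1 prod=4 -> [36 5 6 1]
Step 12: demand=5,sold=1 ship[2->3]=1 ship[1->2]=1 ship[0->1]=1 prod=4 -> [39 5 6 1]
First stockout at step 6

6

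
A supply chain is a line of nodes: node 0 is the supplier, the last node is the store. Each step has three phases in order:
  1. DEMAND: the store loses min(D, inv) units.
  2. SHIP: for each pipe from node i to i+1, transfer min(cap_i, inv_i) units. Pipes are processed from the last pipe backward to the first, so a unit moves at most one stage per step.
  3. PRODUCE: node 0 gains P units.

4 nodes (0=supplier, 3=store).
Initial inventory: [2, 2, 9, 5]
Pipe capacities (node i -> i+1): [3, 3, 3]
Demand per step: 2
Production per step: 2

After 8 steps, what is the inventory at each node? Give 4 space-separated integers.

Step 1: demand=2,sold=2 ship[2->3]=3 ship[1->2]=2 ship[0->1]=2 prod=2 -> inv=[2 2 8 6]
Step 2: demand=2,sold=2 ship[2->3]=3 ship[1->2]=2 ship[0->1]=2 prod=2 -> inv=[2 2 7 7]
Step 3: demand=2,sold=2 ship[2->3]=3 ship[1->2]=2 ship[0->1]=2 prod=2 -> inv=[2 2 6 8]
Step 4: demand=2,sold=2 ship[2->3]=3 ship[1->2]=2 ship[0->1]=2 prod=2 -> inv=[2 2 5 9]
Step 5: demand=2,sold=2 ship[2->3]=3 ship[1->2]=2 ship[0->1]=2 prod=2 -> inv=[2 2 4 10]
Step 6: demand=2,sold=2 ship[2->3]=3 ship[1->2]=2 ship[0->1]=2 prod=2 -> inv=[2 2 3 11]
Step 7: demand=2,sold=2 ship[2->3]=3 ship[1->2]=2 ship[0->1]=2 prod=2 -> inv=[2 2 2 12]
Step 8: demand=2,sold=2 ship[2->3]=2 ship[1->2]=2 ship[0->1]=2 prod=2 -> inv=[2 2 2 12]

2 2 2 12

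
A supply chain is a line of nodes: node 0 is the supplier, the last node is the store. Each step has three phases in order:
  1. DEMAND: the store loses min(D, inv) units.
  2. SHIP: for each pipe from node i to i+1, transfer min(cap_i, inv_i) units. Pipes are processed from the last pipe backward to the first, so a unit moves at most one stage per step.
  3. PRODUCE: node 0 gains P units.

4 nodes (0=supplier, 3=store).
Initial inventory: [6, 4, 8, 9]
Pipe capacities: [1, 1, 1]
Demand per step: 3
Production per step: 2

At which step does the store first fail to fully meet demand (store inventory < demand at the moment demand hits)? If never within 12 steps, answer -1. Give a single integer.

Step 1: demand=3,sold=3 ship[2->3]=1 ship[1->2]=1 ship[0->1]=1 prod=2 -> [7 4 8 7]
Step 2: demand=3,sold=3 ship[2->3]=1 ship[1->2]=1 ship[0->1]=1 prod=2 -> [8 4 8 5]
Step 3: demand=3,sold=3 ship[2->3]=1 ship[1->2]=1 ship[0->1]=1 prod=2 -> [9 4 8 3]
Step 4: demand=3,sold=3 ship[2->3]=1 ship[1->2]=1 ship[0->1]=1 prod=2 -> [10 4 8 1]
Step 5: demand=3,sold=1 ship[2->3]=1 ship[1->2]=1 ship[0->1]=1 prod=2 -> [11 4 8 1]
Step 6: demand=3,sold=1 ship[2->3]=1 ship[1->2]=1 ship[0->1]=1 prod=2 -> [12 4 8 1]
Step 7: demand=3,sold=1 ship[2->3]=1 ship[1->2]=1 ship[0->1]=1 prod=2 -> [13 4 8 1]
Step 8: demand=3,sold=1 ship[2->3]=1 ship[1->2]=1 ship[0->1]=1 prod=2 -> [14 4 8 1]
Step 9: demand=3,sold=1 ship[2->3]=1 ship[1->2]=1 ship[0->1]=1 prod=2 -> [15 4 8 1]
Step 10: demand=3,sold=1 ship[2->3]=1 ship[1->2]=1 ship[0->1]=1 prod=2 -> [16 4 8 1]
Step 11: demand=3,sold=1 ship[2->3]=1 ship[1->2]=1 ship[0->1]=1 prod=2 -> [17 4 8 1]
Step 12: demand=3,sold=1 ship[2->3]=1 ship[1->2]=1 ship[0->1]=1 prod=2 -> [18 4 8 1]
First stockout at step 5

5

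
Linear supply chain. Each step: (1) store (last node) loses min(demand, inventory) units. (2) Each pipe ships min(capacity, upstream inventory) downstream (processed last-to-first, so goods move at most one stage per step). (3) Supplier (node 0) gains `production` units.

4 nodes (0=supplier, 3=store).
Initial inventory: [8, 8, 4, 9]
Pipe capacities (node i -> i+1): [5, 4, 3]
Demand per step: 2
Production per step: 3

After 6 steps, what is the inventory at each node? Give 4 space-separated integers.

Step 1: demand=2,sold=2 ship[2->3]=3 ship[1->2]=4 ship[0->1]=5 prod=3 -> inv=[6 9 5 10]
Step 2: demand=2,sold=2 ship[2->3]=3 ship[1->2]=4 ship[0->1]=5 prod=3 -> inv=[4 10 6 11]
Step 3: demand=2,sold=2 ship[2->3]=3 ship[1->2]=4 ship[0->1]=4 prod=3 -> inv=[3 10 7 12]
Step 4: demand=2,sold=2 ship[2->3]=3 ship[1->2]=4 ship[0->1]=3 prod=3 -> inv=[3 9 8 13]
Step 5: demand=2,sold=2 ship[2->3]=3 ship[1->2]=4 ship[0->1]=3 prod=3 -> inv=[3 8 9 14]
Step 6: demand=2,sold=2 ship[2->3]=3 ship[1->2]=4 ship[0->1]=3 prod=3 -> inv=[3 7 10 15]

3 7 10 15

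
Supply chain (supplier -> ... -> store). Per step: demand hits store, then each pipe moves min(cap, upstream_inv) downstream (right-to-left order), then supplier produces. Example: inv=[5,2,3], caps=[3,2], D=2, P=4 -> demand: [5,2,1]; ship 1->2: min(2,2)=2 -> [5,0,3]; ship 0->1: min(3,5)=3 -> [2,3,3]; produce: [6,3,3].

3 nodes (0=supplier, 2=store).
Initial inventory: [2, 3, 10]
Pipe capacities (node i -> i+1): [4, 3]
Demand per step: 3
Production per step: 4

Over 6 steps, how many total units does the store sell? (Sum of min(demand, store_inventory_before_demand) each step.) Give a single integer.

Answer: 18

Derivation:
Step 1: sold=3 (running total=3) -> [4 2 10]
Step 2: sold=3 (running total=6) -> [4 4 9]
Step 3: sold=3 (running total=9) -> [4 5 9]
Step 4: sold=3 (running total=12) -> [4 6 9]
Step 5: sold=3 (running total=15) -> [4 7 9]
Step 6: sold=3 (running total=18) -> [4 8 9]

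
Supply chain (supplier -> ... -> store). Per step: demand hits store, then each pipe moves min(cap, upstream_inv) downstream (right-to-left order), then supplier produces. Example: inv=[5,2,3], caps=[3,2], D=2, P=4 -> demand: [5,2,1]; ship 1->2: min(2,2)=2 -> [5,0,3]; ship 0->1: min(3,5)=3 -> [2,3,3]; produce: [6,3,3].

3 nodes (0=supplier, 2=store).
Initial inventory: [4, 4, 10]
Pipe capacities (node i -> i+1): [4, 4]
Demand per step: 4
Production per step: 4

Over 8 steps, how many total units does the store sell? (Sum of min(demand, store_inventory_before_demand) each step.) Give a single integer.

Step 1: sold=4 (running total=4) -> [4 4 10]
Step 2: sold=4 (running total=8) -> [4 4 10]
Step 3: sold=4 (running total=12) -> [4 4 10]
Step 4: sold=4 (running total=16) -> [4 4 10]
Step 5: sold=4 (running total=20) -> [4 4 10]
Step 6: sold=4 (running total=24) -> [4 4 10]
Step 7: sold=4 (running total=28) -> [4 4 10]
Step 8: sold=4 (running total=32) -> [4 4 10]

Answer: 32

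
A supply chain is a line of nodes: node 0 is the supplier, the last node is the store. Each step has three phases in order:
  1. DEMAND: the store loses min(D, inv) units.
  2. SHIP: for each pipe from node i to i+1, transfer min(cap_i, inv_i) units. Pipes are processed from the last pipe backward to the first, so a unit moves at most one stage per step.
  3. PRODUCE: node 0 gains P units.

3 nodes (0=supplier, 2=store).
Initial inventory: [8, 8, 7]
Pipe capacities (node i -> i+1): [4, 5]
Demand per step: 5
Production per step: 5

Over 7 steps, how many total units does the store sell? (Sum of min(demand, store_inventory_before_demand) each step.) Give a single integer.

Step 1: sold=5 (running total=5) -> [9 7 7]
Step 2: sold=5 (running total=10) -> [10 6 7]
Step 3: sold=5 (running total=15) -> [11 5 7]
Step 4: sold=5 (running total=20) -> [12 4 7]
Step 5: sold=5 (running total=25) -> [13 4 6]
Step 6: sold=5 (running total=30) -> [14 4 5]
Step 7: sold=5 (running total=35) -> [15 4 4]

Answer: 35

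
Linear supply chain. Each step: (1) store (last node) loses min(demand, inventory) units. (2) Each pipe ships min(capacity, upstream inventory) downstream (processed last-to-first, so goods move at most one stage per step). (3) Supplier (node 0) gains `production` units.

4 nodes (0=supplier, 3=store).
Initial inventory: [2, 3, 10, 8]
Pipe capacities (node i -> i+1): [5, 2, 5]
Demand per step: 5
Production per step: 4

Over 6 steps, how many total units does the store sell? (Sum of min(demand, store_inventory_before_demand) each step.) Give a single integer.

Answer: 26

Derivation:
Step 1: sold=5 (running total=5) -> [4 3 7 8]
Step 2: sold=5 (running total=10) -> [4 5 4 8]
Step 3: sold=5 (running total=15) -> [4 7 2 7]
Step 4: sold=5 (running total=20) -> [4 9 2 4]
Step 5: sold=4 (running total=24) -> [4 11 2 2]
Step 6: sold=2 (running total=26) -> [4 13 2 2]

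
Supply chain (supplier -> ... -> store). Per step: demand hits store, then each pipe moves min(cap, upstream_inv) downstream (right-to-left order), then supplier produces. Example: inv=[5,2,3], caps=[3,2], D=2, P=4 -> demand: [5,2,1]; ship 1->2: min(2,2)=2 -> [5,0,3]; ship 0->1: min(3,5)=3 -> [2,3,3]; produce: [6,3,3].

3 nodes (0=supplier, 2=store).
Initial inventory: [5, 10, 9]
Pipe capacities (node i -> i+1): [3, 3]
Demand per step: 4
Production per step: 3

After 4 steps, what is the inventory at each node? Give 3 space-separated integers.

Step 1: demand=4,sold=4 ship[1->2]=3 ship[0->1]=3 prod=3 -> inv=[5 10 8]
Step 2: demand=4,sold=4 ship[1->2]=3 ship[0->1]=3 prod=3 -> inv=[5 10 7]
Step 3: demand=4,sold=4 ship[1->2]=3 ship[0->1]=3 prod=3 -> inv=[5 10 6]
Step 4: demand=4,sold=4 ship[1->2]=3 ship[0->1]=3 prod=3 -> inv=[5 10 5]

5 10 5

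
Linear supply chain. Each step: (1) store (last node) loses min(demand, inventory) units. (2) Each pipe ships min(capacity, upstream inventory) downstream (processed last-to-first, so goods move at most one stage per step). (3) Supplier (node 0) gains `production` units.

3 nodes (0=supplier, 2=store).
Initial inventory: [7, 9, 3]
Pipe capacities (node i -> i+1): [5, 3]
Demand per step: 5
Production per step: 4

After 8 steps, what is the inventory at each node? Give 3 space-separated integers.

Step 1: demand=5,sold=3 ship[1->2]=3 ship[0->1]=5 prod=4 -> inv=[6 11 3]
Step 2: demand=5,sold=3 ship[1->2]=3 ship[0->1]=5 prod=4 -> inv=[5 13 3]
Step 3: demand=5,sold=3 ship[1->2]=3 ship[0->1]=5 prod=4 -> inv=[4 15 3]
Step 4: demand=5,sold=3 ship[1->2]=3 ship[0->1]=4 prod=4 -> inv=[4 16 3]
Step 5: demand=5,sold=3 ship[1->2]=3 ship[0->1]=4 prod=4 -> inv=[4 17 3]
Step 6: demand=5,sold=3 ship[1->2]=3 ship[0->1]=4 prod=4 -> inv=[4 18 3]
Step 7: demand=5,sold=3 ship[1->2]=3 ship[0->1]=4 prod=4 -> inv=[4 19 3]
Step 8: demand=5,sold=3 ship[1->2]=3 ship[0->1]=4 prod=4 -> inv=[4 20 3]

4 20 3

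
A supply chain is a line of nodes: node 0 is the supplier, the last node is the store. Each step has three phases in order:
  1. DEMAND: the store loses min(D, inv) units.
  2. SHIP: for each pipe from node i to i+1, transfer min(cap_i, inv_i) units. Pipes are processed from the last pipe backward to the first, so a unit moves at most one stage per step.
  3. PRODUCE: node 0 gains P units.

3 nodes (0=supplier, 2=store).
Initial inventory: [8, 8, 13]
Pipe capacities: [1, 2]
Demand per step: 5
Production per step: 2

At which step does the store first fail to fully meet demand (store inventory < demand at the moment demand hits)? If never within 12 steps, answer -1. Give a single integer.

Step 1: demand=5,sold=5 ship[1->2]=2 ship[0->1]=1 prod=2 -> [9 7 10]
Step 2: demand=5,sold=5 ship[1->2]=2 ship[0->1]=1 prod=2 -> [10 6 7]
Step 3: demand=5,sold=5 ship[1->2]=2 ship[0->1]=1 prod=2 -> [11 5 4]
Step 4: demand=5,sold=4 ship[1->2]=2 ship[0->1]=1 prod=2 -> [12 4 2]
Step 5: demand=5,sold=2 ship[1->2]=2 ship[0->1]=1 prod=2 -> [13 3 2]
Step 6: demand=5,sold=2 ship[1->2]=2 ship[0->1]=1 prod=2 -> [14 2 2]
Step 7: demand=5,sold=2 ship[1->2]=2 ship[0->1]=1 prod=2 -> [15 1 2]
Step 8: demand=5,sold=2 ship[1->2]=1 ship[0->1]=1 prod=2 -> [16 1 1]
Step 9: demand=5,sold=1 ship[1->2]=1 ship[0->1]=1 prod=2 -> [17 1 1]
Step 10: demand=5,sold=1 ship[1->2]=1 ship[0->1]=1 prod=2 -> [18 1 1]
Step 11: demand=5,sold=1 ship[1->2]=1 ship[0->1]=1 prod=2 -> [19 1 1]
Step 12: demand=5,sold=1 ship[1->2]=1 ship[0->1]=1 prod=2 -> [20 1 1]
First stockout at step 4

4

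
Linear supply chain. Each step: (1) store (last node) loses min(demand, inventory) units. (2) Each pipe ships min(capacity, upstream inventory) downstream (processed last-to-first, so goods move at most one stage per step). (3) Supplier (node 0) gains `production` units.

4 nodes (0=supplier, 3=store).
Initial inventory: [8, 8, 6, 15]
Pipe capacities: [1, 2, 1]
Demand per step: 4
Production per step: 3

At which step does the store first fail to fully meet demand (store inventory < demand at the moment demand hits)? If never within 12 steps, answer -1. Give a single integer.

Step 1: demand=4,sold=4 ship[2->3]=1 ship[1->2]=2 ship[0->1]=1 prod=3 -> [10 7 7 12]
Step 2: demand=4,sold=4 ship[2->3]=1 ship[1->2]=2 ship[0->1]=1 prod=3 -> [12 6 8 9]
Step 3: demand=4,sold=4 ship[2->3]=1 ship[1->2]=2 ship[0->1]=1 prod=3 -> [14 5 9 6]
Step 4: demand=4,sold=4 ship[2->3]=1 ship[1->2]=2 ship[0->1]=1 prod=3 -> [16 4 10 3]
Step 5: demand=4,sold=3 ship[2->3]=1 ship[1->2]=2 ship[0->1]=1 prod=3 -> [18 3 11 1]
Step 6: demand=4,sold=1 ship[2->3]=1 ship[1->2]=2 ship[0->1]=1 prod=3 -> [20 2 12 1]
Step 7: demand=4,sold=1 ship[2->3]=1 ship[1->2]=2 ship[0->1]=1 prod=3 -> [22 1 13 1]
Step 8: demand=4,sold=1 ship[2->3]=1 ship[1->2]=1 ship[0->1]=1 prod=3 -> [24 1 13 1]
Step 9: demand=4,sold=1 ship[2->3]=1 ship[1->2]=1 ship[0->1]=1 prod=3 -> [26 1 13 1]
Step 10: demand=4,sold=1 ship[2->3]=1 ship[1->2]=1 ship[0->1]=1 prod=3 -> [28 1 13 1]
Step 11: demand=4,sold=1 ship[2->3]=1 ship[1->2]=1 ship[0->1]=1 prod=3 -> [30 1 13 1]
Step 12: demand=4,sold=1 ship[2->3]=1 ship[1->2]=1 ship[0->1]=1 prod=3 -> [32 1 13 1]
First stockout at step 5

5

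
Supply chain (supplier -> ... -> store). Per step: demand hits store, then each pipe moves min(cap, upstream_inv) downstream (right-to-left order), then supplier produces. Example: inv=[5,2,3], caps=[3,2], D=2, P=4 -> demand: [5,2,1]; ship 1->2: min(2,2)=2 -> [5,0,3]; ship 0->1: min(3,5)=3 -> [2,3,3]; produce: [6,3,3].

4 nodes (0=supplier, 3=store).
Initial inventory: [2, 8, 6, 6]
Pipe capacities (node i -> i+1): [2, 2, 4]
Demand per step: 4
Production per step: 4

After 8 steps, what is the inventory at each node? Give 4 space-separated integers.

Step 1: demand=4,sold=4 ship[2->3]=4 ship[1->2]=2 ship[0->1]=2 prod=4 -> inv=[4 8 4 6]
Step 2: demand=4,sold=4 ship[2->3]=4 ship[1->2]=2 ship[0->1]=2 prod=4 -> inv=[6 8 2 6]
Step 3: demand=4,sold=4 ship[2->3]=2 ship[1->2]=2 ship[0->1]=2 prod=4 -> inv=[8 8 2 4]
Step 4: demand=4,sold=4 ship[2->3]=2 ship[1->2]=2 ship[0->1]=2 prod=4 -> inv=[10 8 2 2]
Step 5: demand=4,sold=2 ship[2->3]=2 ship[1->2]=2 ship[0->1]=2 prod=4 -> inv=[12 8 2 2]
Step 6: demand=4,sold=2 ship[2->3]=2 ship[1->2]=2 ship[0->1]=2 prod=4 -> inv=[14 8 2 2]
Step 7: demand=4,sold=2 ship[2->3]=2 ship[1->2]=2 ship[0->1]=2 prod=4 -> inv=[16 8 2 2]
Step 8: demand=4,sold=2 ship[2->3]=2 ship[1->2]=2 ship[0->1]=2 prod=4 -> inv=[18 8 2 2]

18 8 2 2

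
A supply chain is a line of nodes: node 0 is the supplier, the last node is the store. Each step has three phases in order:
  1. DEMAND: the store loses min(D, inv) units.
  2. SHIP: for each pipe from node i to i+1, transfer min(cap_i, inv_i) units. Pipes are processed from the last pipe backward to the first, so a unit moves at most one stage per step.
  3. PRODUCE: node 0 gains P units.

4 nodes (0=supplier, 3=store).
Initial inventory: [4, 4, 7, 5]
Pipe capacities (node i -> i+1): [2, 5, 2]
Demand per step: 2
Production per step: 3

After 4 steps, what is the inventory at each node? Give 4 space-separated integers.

Step 1: demand=2,sold=2 ship[2->3]=2 ship[1->2]=4 ship[0->1]=2 prod=3 -> inv=[5 2 9 5]
Step 2: demand=2,sold=2 ship[2->3]=2 ship[1->2]=2 ship[0->1]=2 prod=3 -> inv=[6 2 9 5]
Step 3: demand=2,sold=2 ship[2->3]=2 ship[1->2]=2 ship[0->1]=2 prod=3 -> inv=[7 2 9 5]
Step 4: demand=2,sold=2 ship[2->3]=2 ship[1->2]=2 ship[0->1]=2 prod=3 -> inv=[8 2 9 5]

8 2 9 5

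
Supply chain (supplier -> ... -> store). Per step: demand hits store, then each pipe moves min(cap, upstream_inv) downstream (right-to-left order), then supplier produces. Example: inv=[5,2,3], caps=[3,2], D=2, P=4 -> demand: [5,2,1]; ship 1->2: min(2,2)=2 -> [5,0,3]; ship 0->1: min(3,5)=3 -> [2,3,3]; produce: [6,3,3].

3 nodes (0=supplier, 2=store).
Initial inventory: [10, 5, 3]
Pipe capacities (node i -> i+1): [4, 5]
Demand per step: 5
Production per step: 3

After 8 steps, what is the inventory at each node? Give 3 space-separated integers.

Step 1: demand=5,sold=3 ship[1->2]=5 ship[0->1]=4 prod=3 -> inv=[9 4 5]
Step 2: demand=5,sold=5 ship[1->2]=4 ship[0->1]=4 prod=3 -> inv=[8 4 4]
Step 3: demand=5,sold=4 ship[1->2]=4 ship[0->1]=4 prod=3 -> inv=[7 4 4]
Step 4: demand=5,sold=4 ship[1->2]=4 ship[0->1]=4 prod=3 -> inv=[6 4 4]
Step 5: demand=5,sold=4 ship[1->2]=4 ship[0->1]=4 prod=3 -> inv=[5 4 4]
Step 6: demand=5,sold=4 ship[1->2]=4 ship[0->1]=4 prod=3 -> inv=[4 4 4]
Step 7: demand=5,sold=4 ship[1->2]=4 ship[0->1]=4 prod=3 -> inv=[3 4 4]
Step 8: demand=5,sold=4 ship[1->2]=4 ship[0->1]=3 prod=3 -> inv=[3 3 4]

3 3 4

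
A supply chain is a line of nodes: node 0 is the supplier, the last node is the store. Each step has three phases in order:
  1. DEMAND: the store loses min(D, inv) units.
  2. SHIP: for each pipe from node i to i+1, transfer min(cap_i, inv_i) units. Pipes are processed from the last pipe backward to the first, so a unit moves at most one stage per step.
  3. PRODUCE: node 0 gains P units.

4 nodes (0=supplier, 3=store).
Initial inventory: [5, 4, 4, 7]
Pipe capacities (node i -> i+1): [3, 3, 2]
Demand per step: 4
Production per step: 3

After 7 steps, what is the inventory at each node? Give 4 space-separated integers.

Step 1: demand=4,sold=4 ship[2->3]=2 ship[1->2]=3 ship[0->1]=3 prod=3 -> inv=[5 4 5 5]
Step 2: demand=4,sold=4 ship[2->3]=2 ship[1->2]=3 ship[0->1]=3 prod=3 -> inv=[5 4 6 3]
Step 3: demand=4,sold=3 ship[2->3]=2 ship[1->2]=3 ship[0->1]=3 prod=3 -> inv=[5 4 7 2]
Step 4: demand=4,sold=2 ship[2->3]=2 ship[1->2]=3 ship[0->1]=3 prod=3 -> inv=[5 4 8 2]
Step 5: demand=4,sold=2 ship[2->3]=2 ship[1->2]=3 ship[0->1]=3 prod=3 -> inv=[5 4 9 2]
Step 6: demand=4,sold=2 ship[2->3]=2 ship[1->2]=3 ship[0->1]=3 prod=3 -> inv=[5 4 10 2]
Step 7: demand=4,sold=2 ship[2->3]=2 ship[1->2]=3 ship[0->1]=3 prod=3 -> inv=[5 4 11 2]

5 4 11 2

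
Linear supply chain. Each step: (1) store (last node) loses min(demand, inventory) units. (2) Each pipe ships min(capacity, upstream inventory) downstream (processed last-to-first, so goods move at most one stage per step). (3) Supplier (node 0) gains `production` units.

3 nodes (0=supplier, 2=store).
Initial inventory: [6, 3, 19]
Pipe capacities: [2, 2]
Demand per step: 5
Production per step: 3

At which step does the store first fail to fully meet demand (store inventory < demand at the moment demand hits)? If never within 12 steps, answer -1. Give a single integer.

Step 1: demand=5,sold=5 ship[1->2]=2 ship[0->1]=2 prod=3 -> [7 3 16]
Step 2: demand=5,sold=5 ship[1->2]=2 ship[0->1]=2 prod=3 -> [8 3 13]
Step 3: demand=5,sold=5 ship[1->2]=2 ship[0->1]=2 prod=3 -> [9 3 10]
Step 4: demand=5,sold=5 ship[1->2]=2 ship[0->1]=2 prod=3 -> [10 3 7]
Step 5: demand=5,sold=5 ship[1->2]=2 ship[0->1]=2 prod=3 -> [11 3 4]
Step 6: demand=5,sold=4 ship[1->2]=2 ship[0->1]=2 prod=3 -> [12 3 2]
Step 7: demand=5,sold=2 ship[1->2]=2 ship[0->1]=2 prod=3 -> [13 3 2]
Step 8: demand=5,sold=2 ship[1->2]=2 ship[0->1]=2 prod=3 -> [14 3 2]
Step 9: demand=5,sold=2 ship[1->2]=2 ship[0->1]=2 prod=3 -> [15 3 2]
Step 10: demand=5,sold=2 ship[1->2]=2 ship[0->1]=2 prod=3 -> [16 3 2]
Step 11: demand=5,sold=2 ship[1->2]=2 ship[0->1]=2 prod=3 -> [17 3 2]
Step 12: demand=5,sold=2 ship[1->2]=2 ship[0->1]=2 prod=3 -> [18 3 2]
First stockout at step 6

6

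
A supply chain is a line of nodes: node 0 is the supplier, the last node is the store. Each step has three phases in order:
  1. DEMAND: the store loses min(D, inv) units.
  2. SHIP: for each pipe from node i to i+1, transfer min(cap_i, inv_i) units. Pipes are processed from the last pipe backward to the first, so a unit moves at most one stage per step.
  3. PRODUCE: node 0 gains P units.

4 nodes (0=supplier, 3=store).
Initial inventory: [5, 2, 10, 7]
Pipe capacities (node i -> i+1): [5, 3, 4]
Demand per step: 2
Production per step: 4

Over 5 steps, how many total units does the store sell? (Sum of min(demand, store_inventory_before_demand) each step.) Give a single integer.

Answer: 10

Derivation:
Step 1: sold=2 (running total=2) -> [4 5 8 9]
Step 2: sold=2 (running total=4) -> [4 6 7 11]
Step 3: sold=2 (running total=6) -> [4 7 6 13]
Step 4: sold=2 (running total=8) -> [4 8 5 15]
Step 5: sold=2 (running total=10) -> [4 9 4 17]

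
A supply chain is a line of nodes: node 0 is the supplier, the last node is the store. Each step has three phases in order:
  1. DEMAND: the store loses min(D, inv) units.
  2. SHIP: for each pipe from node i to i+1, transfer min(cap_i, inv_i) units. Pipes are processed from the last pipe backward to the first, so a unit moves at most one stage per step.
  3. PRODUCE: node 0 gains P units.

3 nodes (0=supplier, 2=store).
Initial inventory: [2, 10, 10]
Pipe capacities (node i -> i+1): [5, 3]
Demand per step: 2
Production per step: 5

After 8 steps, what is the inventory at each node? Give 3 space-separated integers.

Step 1: demand=2,sold=2 ship[1->2]=3 ship[0->1]=2 prod=5 -> inv=[5 9 11]
Step 2: demand=2,sold=2 ship[1->2]=3 ship[0->1]=5 prod=5 -> inv=[5 11 12]
Step 3: demand=2,sold=2 ship[1->2]=3 ship[0->1]=5 prod=5 -> inv=[5 13 13]
Step 4: demand=2,sold=2 ship[1->2]=3 ship[0->1]=5 prod=5 -> inv=[5 15 14]
Step 5: demand=2,sold=2 ship[1->2]=3 ship[0->1]=5 prod=5 -> inv=[5 17 15]
Step 6: demand=2,sold=2 ship[1->2]=3 ship[0->1]=5 prod=5 -> inv=[5 19 16]
Step 7: demand=2,sold=2 ship[1->2]=3 ship[0->1]=5 prod=5 -> inv=[5 21 17]
Step 8: demand=2,sold=2 ship[1->2]=3 ship[0->1]=5 prod=5 -> inv=[5 23 18]

5 23 18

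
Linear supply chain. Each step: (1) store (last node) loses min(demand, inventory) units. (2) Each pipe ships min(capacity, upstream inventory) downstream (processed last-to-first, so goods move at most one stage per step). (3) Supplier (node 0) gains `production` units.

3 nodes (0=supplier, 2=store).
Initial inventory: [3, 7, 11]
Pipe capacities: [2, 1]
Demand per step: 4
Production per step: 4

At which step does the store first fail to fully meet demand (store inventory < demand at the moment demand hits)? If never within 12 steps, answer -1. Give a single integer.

Step 1: demand=4,sold=4 ship[1->2]=1 ship[0->1]=2 prod=4 -> [5 8 8]
Step 2: demand=4,sold=4 ship[1->2]=1 ship[0->1]=2 prod=4 -> [7 9 5]
Step 3: demand=4,sold=4 ship[1->2]=1 ship[0->1]=2 prod=4 -> [9 10 2]
Step 4: demand=4,sold=2 ship[1->2]=1 ship[0->1]=2 prod=4 -> [11 11 1]
Step 5: demand=4,sold=1 ship[1->2]=1 ship[0->1]=2 prod=4 -> [13 12 1]
Step 6: demand=4,sold=1 ship[1->2]=1 ship[0->1]=2 prod=4 -> [15 13 1]
Step 7: demand=4,sold=1 ship[1->2]=1 ship[0->1]=2 prod=4 -> [17 14 1]
Step 8: demand=4,sold=1 ship[1->2]=1 ship[0->1]=2 prod=4 -> [19 15 1]
Step 9: demand=4,sold=1 ship[1->2]=1 ship[0->1]=2 prod=4 -> [21 16 1]
Step 10: demand=4,sold=1 ship[1->2]=1 ship[0->1]=2 prod=4 -> [23 17 1]
Step 11: demand=4,sold=1 ship[1->2]=1 ship[0->1]=2 prod=4 -> [25 18 1]
Step 12: demand=4,sold=1 ship[1->2]=1 ship[0->1]=2 prod=4 -> [27 19 1]
First stockout at step 4

4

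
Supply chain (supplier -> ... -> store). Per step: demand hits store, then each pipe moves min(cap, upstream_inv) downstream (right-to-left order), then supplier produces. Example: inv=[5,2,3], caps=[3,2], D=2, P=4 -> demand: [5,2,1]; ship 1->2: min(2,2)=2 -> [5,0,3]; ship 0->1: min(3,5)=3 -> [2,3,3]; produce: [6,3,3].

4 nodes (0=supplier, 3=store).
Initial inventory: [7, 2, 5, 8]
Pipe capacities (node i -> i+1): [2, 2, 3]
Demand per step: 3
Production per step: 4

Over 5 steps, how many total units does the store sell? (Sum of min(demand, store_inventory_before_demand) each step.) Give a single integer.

Step 1: sold=3 (running total=3) -> [9 2 4 8]
Step 2: sold=3 (running total=6) -> [11 2 3 8]
Step 3: sold=3 (running total=9) -> [13 2 2 8]
Step 4: sold=3 (running total=12) -> [15 2 2 7]
Step 5: sold=3 (running total=15) -> [17 2 2 6]

Answer: 15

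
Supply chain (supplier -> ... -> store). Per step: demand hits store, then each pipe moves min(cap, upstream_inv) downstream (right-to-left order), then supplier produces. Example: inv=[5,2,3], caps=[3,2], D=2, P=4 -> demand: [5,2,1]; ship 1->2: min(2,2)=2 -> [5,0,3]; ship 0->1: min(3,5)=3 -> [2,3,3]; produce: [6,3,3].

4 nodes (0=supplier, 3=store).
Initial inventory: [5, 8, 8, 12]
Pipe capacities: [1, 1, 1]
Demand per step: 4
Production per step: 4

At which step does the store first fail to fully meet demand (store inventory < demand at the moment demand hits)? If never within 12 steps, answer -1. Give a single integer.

Step 1: demand=4,sold=4 ship[2->3]=1 ship[1->2]=1 ship[0->1]=1 prod=4 -> [8 8 8 9]
Step 2: demand=4,sold=4 ship[2->3]=1 ship[1->2]=1 ship[0->1]=1 prod=4 -> [11 8 8 6]
Step 3: demand=4,sold=4 ship[2->3]=1 ship[1->2]=1 ship[0->1]=1 prod=4 -> [14 8 8 3]
Step 4: demand=4,sold=3 ship[2->3]=1 ship[1->2]=1 ship[0->1]=1 prod=4 -> [17 8 8 1]
Step 5: demand=4,sold=1 ship[2->3]=1 ship[1->2]=1 ship[0->1]=1 prod=4 -> [20 8 8 1]
Step 6: demand=4,sold=1 ship[2->3]=1 ship[1->2]=1 ship[0->1]=1 prod=4 -> [23 8 8 1]
Step 7: demand=4,sold=1 ship[2->3]=1 ship[1->2]=1 ship[0->1]=1 prod=4 -> [26 8 8 1]
Step 8: demand=4,sold=1 ship[2->3]=1 ship[1->2]=1 ship[0->1]=1 prod=4 -> [29 8 8 1]
Step 9: demand=4,sold=1 ship[2->3]=1 ship[1->2]=1 ship[0->1]=1 prod=4 -> [32 8 8 1]
Step 10: demand=4,sold=1 ship[2->3]=1 ship[1->2]=1 ship[0->1]=1 prod=4 -> [35 8 8 1]
Step 11: demand=4,sold=1 ship[2->3]=1 ship[1->2]=1 ship[0->1]=1 prod=4 -> [38 8 8 1]
Step 12: demand=4,sold=1 ship[2->3]=1 ship[1->2]=1 ship[0->1]=1 prod=4 -> [41 8 8 1]
First stockout at step 4

4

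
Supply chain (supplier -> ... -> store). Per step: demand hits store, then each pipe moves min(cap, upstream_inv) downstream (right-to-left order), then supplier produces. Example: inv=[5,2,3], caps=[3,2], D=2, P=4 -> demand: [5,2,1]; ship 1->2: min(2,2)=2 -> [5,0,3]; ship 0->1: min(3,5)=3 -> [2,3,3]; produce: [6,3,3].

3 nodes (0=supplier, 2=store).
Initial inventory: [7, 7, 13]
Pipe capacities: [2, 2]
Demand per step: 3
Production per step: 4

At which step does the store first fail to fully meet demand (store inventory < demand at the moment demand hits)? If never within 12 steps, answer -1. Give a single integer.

Step 1: demand=3,sold=3 ship[1->2]=2 ship[0->1]=2 prod=4 -> [9 7 12]
Step 2: demand=3,sold=3 ship[1->2]=2 ship[0->1]=2 prod=4 -> [11 7 11]
Step 3: demand=3,sold=3 ship[1->2]=2 ship[0->1]=2 prod=4 -> [13 7 10]
Step 4: demand=3,sold=3 ship[1->2]=2 ship[0->1]=2 prod=4 -> [15 7 9]
Step 5: demand=3,sold=3 ship[1->2]=2 ship[0->1]=2 prod=4 -> [17 7 8]
Step 6: demand=3,sold=3 ship[1->2]=2 ship[0->1]=2 prod=4 -> [19 7 7]
Step 7: demand=3,sold=3 ship[1->2]=2 ship[0->1]=2 prod=4 -> [21 7 6]
Step 8: demand=3,sold=3 ship[1->2]=2 ship[0->1]=2 prod=4 -> [23 7 5]
Step 9: demand=3,sold=3 ship[1->2]=2 ship[0->1]=2 prod=4 -> [25 7 4]
Step 10: demand=3,sold=3 ship[1->2]=2 ship[0->1]=2 prod=4 -> [27 7 3]
Step 11: demand=3,sold=3 ship[1->2]=2 ship[0->1]=2 prod=4 -> [29 7 2]
Step 12: demand=3,sold=2 ship[1->2]=2 ship[0->1]=2 prod=4 -> [31 7 2]
First stockout at step 12

12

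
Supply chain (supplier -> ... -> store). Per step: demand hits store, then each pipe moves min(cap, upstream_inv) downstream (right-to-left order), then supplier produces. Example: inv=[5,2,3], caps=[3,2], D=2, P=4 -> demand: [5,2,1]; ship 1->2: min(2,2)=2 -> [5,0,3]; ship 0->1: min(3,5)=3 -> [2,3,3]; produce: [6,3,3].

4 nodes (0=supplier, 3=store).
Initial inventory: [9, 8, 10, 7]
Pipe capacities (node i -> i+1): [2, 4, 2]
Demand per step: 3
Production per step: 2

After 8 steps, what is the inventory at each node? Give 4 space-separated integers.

Step 1: demand=3,sold=3 ship[2->3]=2 ship[1->2]=4 ship[0->1]=2 prod=2 -> inv=[9 6 12 6]
Step 2: demand=3,sold=3 ship[2->3]=2 ship[1->2]=4 ship[0->1]=2 prod=2 -> inv=[9 4 14 5]
Step 3: demand=3,sold=3 ship[2->3]=2 ship[1->2]=4 ship[0->1]=2 prod=2 -> inv=[9 2 16 4]
Step 4: demand=3,sold=3 ship[2->3]=2 ship[1->2]=2 ship[0->1]=2 prod=2 -> inv=[9 2 16 3]
Step 5: demand=3,sold=3 ship[2->3]=2 ship[1->2]=2 ship[0->1]=2 prod=2 -> inv=[9 2 16 2]
Step 6: demand=3,sold=2 ship[2->3]=2 ship[1->2]=2 ship[0->1]=2 prod=2 -> inv=[9 2 16 2]
Step 7: demand=3,sold=2 ship[2->3]=2 ship[1->2]=2 ship[0->1]=2 prod=2 -> inv=[9 2 16 2]
Step 8: demand=3,sold=2 ship[2->3]=2 ship[1->2]=2 ship[0->1]=2 prod=2 -> inv=[9 2 16 2]

9 2 16 2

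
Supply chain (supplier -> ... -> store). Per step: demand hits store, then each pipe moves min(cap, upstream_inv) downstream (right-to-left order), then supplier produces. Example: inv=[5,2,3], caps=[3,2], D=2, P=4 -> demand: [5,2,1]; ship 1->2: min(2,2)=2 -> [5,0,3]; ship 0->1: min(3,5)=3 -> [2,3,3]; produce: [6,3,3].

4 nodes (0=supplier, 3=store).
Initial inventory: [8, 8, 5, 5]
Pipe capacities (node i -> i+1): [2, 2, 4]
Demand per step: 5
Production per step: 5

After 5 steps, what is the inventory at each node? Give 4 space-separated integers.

Step 1: demand=5,sold=5 ship[2->3]=4 ship[1->2]=2 ship[0->1]=2 prod=5 -> inv=[11 8 3 4]
Step 2: demand=5,sold=4 ship[2->3]=3 ship[1->2]=2 ship[0->1]=2 prod=5 -> inv=[14 8 2 3]
Step 3: demand=5,sold=3 ship[2->3]=2 ship[1->2]=2 ship[0->1]=2 prod=5 -> inv=[17 8 2 2]
Step 4: demand=5,sold=2 ship[2->3]=2 ship[1->2]=2 ship[0->1]=2 prod=5 -> inv=[20 8 2 2]
Step 5: demand=5,sold=2 ship[2->3]=2 ship[1->2]=2 ship[0->1]=2 prod=5 -> inv=[23 8 2 2]

23 8 2 2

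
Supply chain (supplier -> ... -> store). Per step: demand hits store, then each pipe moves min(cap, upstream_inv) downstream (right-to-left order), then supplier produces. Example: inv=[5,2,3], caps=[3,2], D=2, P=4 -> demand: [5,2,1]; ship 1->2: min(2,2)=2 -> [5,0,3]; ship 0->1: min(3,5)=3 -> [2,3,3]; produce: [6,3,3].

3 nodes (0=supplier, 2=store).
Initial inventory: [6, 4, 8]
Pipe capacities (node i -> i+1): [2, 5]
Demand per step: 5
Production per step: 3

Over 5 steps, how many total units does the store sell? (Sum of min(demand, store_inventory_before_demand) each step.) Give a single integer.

Answer: 18

Derivation:
Step 1: sold=5 (running total=5) -> [7 2 7]
Step 2: sold=5 (running total=10) -> [8 2 4]
Step 3: sold=4 (running total=14) -> [9 2 2]
Step 4: sold=2 (running total=16) -> [10 2 2]
Step 5: sold=2 (running total=18) -> [11 2 2]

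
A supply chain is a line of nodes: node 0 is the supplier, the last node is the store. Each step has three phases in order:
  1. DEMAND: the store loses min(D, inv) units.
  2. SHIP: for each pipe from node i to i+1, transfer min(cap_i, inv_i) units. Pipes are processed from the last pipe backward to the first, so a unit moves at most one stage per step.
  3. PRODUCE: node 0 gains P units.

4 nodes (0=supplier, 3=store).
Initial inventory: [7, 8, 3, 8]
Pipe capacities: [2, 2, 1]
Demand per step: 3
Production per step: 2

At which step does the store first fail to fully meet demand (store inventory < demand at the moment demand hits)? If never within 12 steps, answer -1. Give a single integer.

Step 1: demand=3,sold=3 ship[2->3]=1 ship[1->2]=2 ship[0->1]=2 prod=2 -> [7 8 4 6]
Step 2: demand=3,sold=3 ship[2->3]=1 ship[1->2]=2 ship[0->1]=2 prod=2 -> [7 8 5 4]
Step 3: demand=3,sold=3 ship[2->3]=1 ship[1->2]=2 ship[0->1]=2 prod=2 -> [7 8 6 2]
Step 4: demand=3,sold=2 ship[2->3]=1 ship[1->2]=2 ship[0->1]=2 prod=2 -> [7 8 7 1]
Step 5: demand=3,sold=1 ship[2->3]=1 ship[1->2]=2 ship[0->1]=2 prod=2 -> [7 8 8 1]
Step 6: demand=3,sold=1 ship[2->3]=1 ship[1->2]=2 ship[0->1]=2 prod=2 -> [7 8 9 1]
Step 7: demand=3,sold=1 ship[2->3]=1 ship[1->2]=2 ship[0->1]=2 prod=2 -> [7 8 10 1]
Step 8: demand=3,sold=1 ship[2->3]=1 ship[1->2]=2 ship[0->1]=2 prod=2 -> [7 8 11 1]
Step 9: demand=3,sold=1 ship[2->3]=1 ship[1->2]=2 ship[0->1]=2 prod=2 -> [7 8 12 1]
Step 10: demand=3,sold=1 ship[2->3]=1 ship[1->2]=2 ship[0->1]=2 prod=2 -> [7 8 13 1]
Step 11: demand=3,sold=1 ship[2->3]=1 ship[1->2]=2 ship[0->1]=2 prod=2 -> [7 8 14 1]
Step 12: demand=3,sold=1 ship[2->3]=1 ship[1->2]=2 ship[0->1]=2 prod=2 -> [7 8 15 1]
First stockout at step 4

4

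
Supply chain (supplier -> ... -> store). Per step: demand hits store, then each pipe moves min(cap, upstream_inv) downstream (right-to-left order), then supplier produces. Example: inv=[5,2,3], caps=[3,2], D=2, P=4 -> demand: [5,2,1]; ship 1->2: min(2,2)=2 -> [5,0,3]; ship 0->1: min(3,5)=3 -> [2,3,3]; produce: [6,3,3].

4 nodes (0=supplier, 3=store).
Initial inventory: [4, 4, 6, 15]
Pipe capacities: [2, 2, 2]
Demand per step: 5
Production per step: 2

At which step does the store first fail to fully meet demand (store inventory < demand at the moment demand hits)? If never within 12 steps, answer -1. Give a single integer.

Step 1: demand=5,sold=5 ship[2->3]=2 ship[1->2]=2 ship[0->1]=2 prod=2 -> [4 4 6 12]
Step 2: demand=5,sold=5 ship[2->3]=2 ship[1->2]=2 ship[0->1]=2 prod=2 -> [4 4 6 9]
Step 3: demand=5,sold=5 ship[2->3]=2 ship[1->2]=2 ship[0->1]=2 prod=2 -> [4 4 6 6]
Step 4: demand=5,sold=5 ship[2->3]=2 ship[1->2]=2 ship[0->1]=2 prod=2 -> [4 4 6 3]
Step 5: demand=5,sold=3 ship[2->3]=2 ship[1->2]=2 ship[0->1]=2 prod=2 -> [4 4 6 2]
Step 6: demand=5,sold=2 ship[2->3]=2 ship[1->2]=2 ship[0->1]=2 prod=2 -> [4 4 6 2]
Step 7: demand=5,sold=2 ship[2->3]=2 ship[1->2]=2 ship[0->1]=2 prod=2 -> [4 4 6 2]
Step 8: demand=5,sold=2 ship[2->3]=2 ship[1->2]=2 ship[0->1]=2 prod=2 -> [4 4 6 2]
Step 9: demand=5,sold=2 ship[2->3]=2 ship[1->2]=2 ship[0->1]=2 prod=2 -> [4 4 6 2]
Step 10: demand=5,sold=2 ship[2->3]=2 ship[1->2]=2 ship[0->1]=2 prod=2 -> [4 4 6 2]
Step 11: demand=5,sold=2 ship[2->3]=2 ship[1->2]=2 ship[0->1]=2 prod=2 -> [4 4 6 2]
Step 12: demand=5,sold=2 ship[2->3]=2 ship[1->2]=2 ship[0->1]=2 prod=2 -> [4 4 6 2]
First stockout at step 5

5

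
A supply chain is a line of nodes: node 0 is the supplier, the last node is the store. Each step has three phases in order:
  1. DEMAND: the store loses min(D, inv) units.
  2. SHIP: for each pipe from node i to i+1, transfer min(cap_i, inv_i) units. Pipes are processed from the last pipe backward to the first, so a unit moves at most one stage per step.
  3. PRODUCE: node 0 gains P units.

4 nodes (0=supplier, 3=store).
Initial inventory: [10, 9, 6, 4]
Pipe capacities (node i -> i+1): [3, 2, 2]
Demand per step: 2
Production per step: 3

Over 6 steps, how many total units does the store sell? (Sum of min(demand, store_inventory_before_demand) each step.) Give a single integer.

Step 1: sold=2 (running total=2) -> [10 10 6 4]
Step 2: sold=2 (running total=4) -> [10 11 6 4]
Step 3: sold=2 (running total=6) -> [10 12 6 4]
Step 4: sold=2 (running total=8) -> [10 13 6 4]
Step 5: sold=2 (running total=10) -> [10 14 6 4]
Step 6: sold=2 (running total=12) -> [10 15 6 4]

Answer: 12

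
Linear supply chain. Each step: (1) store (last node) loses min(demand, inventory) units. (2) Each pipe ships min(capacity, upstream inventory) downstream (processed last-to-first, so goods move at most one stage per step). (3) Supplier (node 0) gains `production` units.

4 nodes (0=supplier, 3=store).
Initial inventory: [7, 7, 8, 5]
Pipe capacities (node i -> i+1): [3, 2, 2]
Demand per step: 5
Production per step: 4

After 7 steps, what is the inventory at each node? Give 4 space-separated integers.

Step 1: demand=5,sold=5 ship[2->3]=2 ship[1->2]=2 ship[0->1]=3 prod=4 -> inv=[8 8 8 2]
Step 2: demand=5,sold=2 ship[2->3]=2 ship[1->2]=2 ship[0->1]=3 prod=4 -> inv=[9 9 8 2]
Step 3: demand=5,sold=2 ship[2->3]=2 ship[1->2]=2 ship[0->1]=3 prod=4 -> inv=[10 10 8 2]
Step 4: demand=5,sold=2 ship[2->3]=2 ship[1->2]=2 ship[0->1]=3 prod=4 -> inv=[11 11 8 2]
Step 5: demand=5,sold=2 ship[2->3]=2 ship[1->2]=2 ship[0->1]=3 prod=4 -> inv=[12 12 8 2]
Step 6: demand=5,sold=2 ship[2->3]=2 ship[1->2]=2 ship[0->1]=3 prod=4 -> inv=[13 13 8 2]
Step 7: demand=5,sold=2 ship[2->3]=2 ship[1->2]=2 ship[0->1]=3 prod=4 -> inv=[14 14 8 2]

14 14 8 2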